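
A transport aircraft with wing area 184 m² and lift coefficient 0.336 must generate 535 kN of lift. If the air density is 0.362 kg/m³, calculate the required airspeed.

L = ½ρv²S·CL ⇒ v = √(2L/(ρ·S·CL))
v = √(2 × 5.35×10^5 / (0.362 × 184 × 0.336)) = √47810 = 219 m/s

v = 219 m/s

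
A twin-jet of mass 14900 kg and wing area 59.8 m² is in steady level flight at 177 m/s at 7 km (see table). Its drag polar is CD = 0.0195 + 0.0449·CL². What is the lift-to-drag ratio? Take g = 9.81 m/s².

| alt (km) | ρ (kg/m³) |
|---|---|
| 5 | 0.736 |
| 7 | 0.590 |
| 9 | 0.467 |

At 7 km, from the table: ρ = 0.590 kg/m³.
In steady level flight, lift balances weight: W = mg = 14900 × 9.81 = 1.4617×10^5 N.
q = ½ρv² = ½ × 0.59 × 177² = 9242 Pa.
CL = 2W/(ρv²S) = 2×1.4617×10^5/(0.59×177²×59.8) = 0.2645.
CD = 0.0195 + 0.0449 × 0.2645² = 0.02264.
L/D = CL/CD = 0.2645 / 0.02264 = 11.7

L/D = 11.7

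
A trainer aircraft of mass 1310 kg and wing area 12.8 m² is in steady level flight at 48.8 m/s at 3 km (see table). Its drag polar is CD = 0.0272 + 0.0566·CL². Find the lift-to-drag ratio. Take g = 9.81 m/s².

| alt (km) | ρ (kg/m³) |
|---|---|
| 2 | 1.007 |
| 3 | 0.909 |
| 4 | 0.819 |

At 3 km, from the table: ρ = 0.909 kg/m³.
Weight W = mg = 1310 × 9.81 = 12851 N; in level flight L = W.
Dynamic pressure q = 0.5 × 0.909 × 48.8² = 1082 Pa.
CL = W/(q·S) = 12851 / (1082 × 12.8) = 0.9276.
CD = 0.0272 + 0.0566 × 0.9276² = 0.0759.
L/D = CL/CD = 0.9276 / 0.0759 = 12.2

L/D = 12.2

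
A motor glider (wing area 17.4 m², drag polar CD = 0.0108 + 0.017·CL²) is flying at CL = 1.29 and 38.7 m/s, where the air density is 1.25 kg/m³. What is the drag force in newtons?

CD = 0.0108 + 0.017 × 1.29² = 0.03909
D = ½ρv²S·CD = ½ × 1.25 × 38.7² × 17.4 × 0.03909 = 637 N

D = 637 N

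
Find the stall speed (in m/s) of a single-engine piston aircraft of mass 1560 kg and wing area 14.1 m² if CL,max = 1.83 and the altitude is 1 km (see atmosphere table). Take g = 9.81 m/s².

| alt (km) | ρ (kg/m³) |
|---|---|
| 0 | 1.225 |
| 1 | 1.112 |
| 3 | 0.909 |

V_stall = 32.7 m/s

At 1 km, from the table: ρ = 1.112 kg/m³.
Weight W = mg = 1560 × 9.81 = 15300 N.
From L = ½ρV²S·CL,max = W: V_stall = √(2W/(ρSCL,max)) = √(2·15300/(1.112·14.1·1.83))
V_stall = √1067 = 32.7 m/s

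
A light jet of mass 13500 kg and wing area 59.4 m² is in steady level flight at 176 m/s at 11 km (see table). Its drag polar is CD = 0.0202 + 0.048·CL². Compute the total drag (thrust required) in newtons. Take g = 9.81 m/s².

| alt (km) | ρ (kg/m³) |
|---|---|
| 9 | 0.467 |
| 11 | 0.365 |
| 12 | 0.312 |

At 11 km, from the table: ρ = 0.365 kg/m³.
In steady level flight, lift balances weight: W = mg = 13500 × 9.81 = 1.3244×10^5 N.
q = ½ρv² = ½ × 0.365 × 176² = 5653 Pa.
CL = W/(q·S) = 1.3244×10^5 / (5653 × 59.4) = 0.3944.
CD = 0.0202 + 0.048 × 0.3944² = 0.02767.
D = q·S·CD = 5653 × 59.4 × 0.02767 = 9290 N

D = 9290 N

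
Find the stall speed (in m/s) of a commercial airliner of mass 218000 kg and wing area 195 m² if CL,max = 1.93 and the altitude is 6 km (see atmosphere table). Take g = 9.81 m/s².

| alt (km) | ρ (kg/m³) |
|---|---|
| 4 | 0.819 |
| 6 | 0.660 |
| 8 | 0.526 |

At 6 km, from the table: ρ = 0.660 kg/m³.
Stall occurs when L = W at CL,max. W = mg = 218000 × 9.81 = 2.139×10^6 N.
From L = ½ρV²S·CL,max = W: V_stall = √(2W/(ρSCL,max)) = √(2·2.139×10^6/(0.66·195·1.93))
V_stall = √17220 = 131 m/s

V_stall = 131 m/s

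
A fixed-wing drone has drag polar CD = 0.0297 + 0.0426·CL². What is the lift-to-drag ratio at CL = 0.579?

L/D = 13.2

CD = 0.0297 + 0.0426 × 0.579² = 0.04398
L/D = CL/CD = 0.579 / 0.04398 = 13.2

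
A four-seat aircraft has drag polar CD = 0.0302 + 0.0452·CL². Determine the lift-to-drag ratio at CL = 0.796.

L/D = 13.5

CD = 0.0302 + 0.0452 × 0.796² = 0.05884
L/D = CL/CD = 0.796 / 0.05884 = 13.5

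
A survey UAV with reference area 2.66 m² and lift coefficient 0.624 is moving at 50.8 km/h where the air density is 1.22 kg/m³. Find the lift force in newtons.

Convert speed: v = 50.8 km/h ÷ 3.6 = 14.11 m/s.
Dynamic pressure q = ½ρv² = ½ × 1.22 × 14.11² = 121.5 Pa.
L = q·S·CL = 121.5 × 2.66 × 0.624 = 202 N

L = 202 N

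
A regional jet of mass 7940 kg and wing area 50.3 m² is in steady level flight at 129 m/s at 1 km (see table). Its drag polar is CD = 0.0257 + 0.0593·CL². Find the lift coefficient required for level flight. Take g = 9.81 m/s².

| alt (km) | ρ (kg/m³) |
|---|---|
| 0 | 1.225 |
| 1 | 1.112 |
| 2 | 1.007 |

At 1 km, from the table: ρ = 1.112 kg/m³.
Level flight ⇒ L = W = m·g = 7940 × 9.81 = 77891 N.
q = ½ρv² = ½ × 1.112 × 129² = 9252 Pa.
Required CL = L/(qS) = 77891/(9252·50.3) = 0.1674.

CL = 0.167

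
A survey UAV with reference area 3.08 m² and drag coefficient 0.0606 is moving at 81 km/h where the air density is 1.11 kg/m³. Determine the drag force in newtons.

Convert speed: v = 81 km/h ÷ 3.6 = 22.5 m/s.
D = ½ρv²S·CD = ½ × 1.11 × 22.5² × 3.08 × 0.0606 = 52.4 N

D = 52.4 N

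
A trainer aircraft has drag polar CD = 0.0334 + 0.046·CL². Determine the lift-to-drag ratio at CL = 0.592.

L/D = 12

CD = 0.0334 + 0.046 × 0.592² = 0.04952
L/D = CL/CD = 0.592 / 0.04952 = 12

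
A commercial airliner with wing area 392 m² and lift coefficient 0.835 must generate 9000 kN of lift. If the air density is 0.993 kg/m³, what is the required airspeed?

L = ½ρv²S·CL ⇒ v = √(2L/(ρ·S·CL))
v = √(2 × 9×10^6 / (0.993 × 392 × 0.835)) = √55380 = 235 m/s

v = 235 m/s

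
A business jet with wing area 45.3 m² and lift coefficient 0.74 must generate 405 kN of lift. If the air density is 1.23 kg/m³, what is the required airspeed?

L = ½ρv²S·CL ⇒ v = √(2L/(ρ·S·CL))
v = √(2 × 4.05×10^5 / (1.23 × 45.3 × 0.74)) = √19640 = 140 m/s

v = 140 m/s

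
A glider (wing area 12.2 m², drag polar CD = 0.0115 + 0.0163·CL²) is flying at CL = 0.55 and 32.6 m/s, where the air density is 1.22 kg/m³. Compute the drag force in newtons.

CD = 0.0115 + 0.0163 × 0.55² = 0.01643
D = ½ρv²S·CD = ½ × 1.22 × 32.6² × 12.2 × 0.01643 = 130 N

D = 130 N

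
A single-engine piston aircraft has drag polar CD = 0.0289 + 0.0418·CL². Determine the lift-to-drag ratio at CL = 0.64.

L/D = 13.9

CD = 0.0289 + 0.0418 × 0.64² = 0.04602
L/D = CL/CD = 0.64 / 0.04602 = 13.9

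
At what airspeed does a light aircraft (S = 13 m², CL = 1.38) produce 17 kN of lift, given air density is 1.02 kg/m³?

v = 43.1 m/s

L = ½ρv²S·CL ⇒ v = √(2L/(ρ·S·CL))
v = √(2 × 17000 / (1.02 × 13 × 1.38)) = √1858 = 43.1 m/s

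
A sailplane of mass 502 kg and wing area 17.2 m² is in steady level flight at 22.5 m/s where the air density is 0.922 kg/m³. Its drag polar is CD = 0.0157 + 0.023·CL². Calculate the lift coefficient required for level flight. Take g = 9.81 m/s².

CL = 1.23

Level flight ⇒ L = W = m·g = 502 × 9.81 = 4924.6 N.
q = ½ρv² = ½ × 0.922 × 22.5² = 233.4 Pa.
CL = 2W/(ρv²S) = 2×4924.6/(0.922×22.5²×17.2) = 1.227.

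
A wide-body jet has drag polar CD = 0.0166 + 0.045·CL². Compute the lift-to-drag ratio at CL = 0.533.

CD = 0.0166 + 0.045 × 0.533² = 0.02938
L/D = CL/CD = 0.533 / 0.02938 = 18.1

L/D = 18.1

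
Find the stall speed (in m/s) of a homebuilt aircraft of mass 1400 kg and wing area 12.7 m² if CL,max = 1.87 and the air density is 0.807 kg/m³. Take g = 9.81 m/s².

V_stall = 37.9 m/s

Weight W = mg = 1400 × 9.81 = 13730 N.
From L = ½ρV²S·CL,max = W: V_stall = √(2W/(ρSCL,max)) = √(2·13730/(0.807·12.7·1.87))
V_stall = √1433 = 37.9 m/s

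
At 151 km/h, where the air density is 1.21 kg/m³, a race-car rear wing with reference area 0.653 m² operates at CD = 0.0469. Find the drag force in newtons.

D = 32.6 N

Convert speed: v = 151 km/h ÷ 3.6 = 41.94 m/s.
D = ½ρv²S·CD = ½ × 1.21 × 41.94² × 0.653 × 0.0469 = 32.6 N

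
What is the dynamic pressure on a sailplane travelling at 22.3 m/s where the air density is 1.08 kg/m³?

q = ½ρv² = ½ × 1.08 × 22.3² = 269 Pa

q = 269 Pa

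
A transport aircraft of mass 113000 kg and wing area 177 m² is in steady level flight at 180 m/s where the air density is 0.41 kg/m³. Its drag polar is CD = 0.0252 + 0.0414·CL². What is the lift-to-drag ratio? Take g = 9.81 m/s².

L/D = 15.2

In steady level flight, lift balances weight: W = mg = 113000 × 9.81 = 1.1085×10^6 N.
q = ½ρv² = ½ × 0.41 × 180² = 6642 Pa.
Required CL = L/(qS) = 1.1085×10^6/(6642·177) = 0.9429.
CD = 0.0252 + 0.0414 × 0.9429² = 0.06201.
L/D = CL/CD = 0.9429 / 0.06201 = 15.2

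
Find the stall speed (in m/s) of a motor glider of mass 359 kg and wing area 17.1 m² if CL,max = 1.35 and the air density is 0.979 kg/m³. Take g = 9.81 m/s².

V_stall = 17.7 m/s

At stall, lift equals weight: L = W = m·g = 359 × 9.81 = 3522 N.
V_stall = √(2W/(ρ·S·CL,max)) = √(2 × 3522 / (0.979 × 17.1 × 1.35))
V_stall = √311.7 = 17.7 m/s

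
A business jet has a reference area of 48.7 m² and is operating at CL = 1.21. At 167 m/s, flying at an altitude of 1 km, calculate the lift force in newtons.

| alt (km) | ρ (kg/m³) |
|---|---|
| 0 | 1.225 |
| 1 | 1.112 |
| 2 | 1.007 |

L = 9.14×10^5 N

At 1 km, from the table: ρ = 1.112 kg/m³.
Dynamic pressure q = ½ρv² = ½ × 1.112 × 167² = 15510 Pa.
L = q·S·CL = 15510 × 48.7 × 1.21 = 9.14×10^5 N ≈ 914 kN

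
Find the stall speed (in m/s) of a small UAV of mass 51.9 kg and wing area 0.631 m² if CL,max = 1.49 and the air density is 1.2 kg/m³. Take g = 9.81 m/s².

Weight W = mg = 51.9 × 9.81 = 509.1 N.
From L = ½ρV²S·CL,max = W: V_stall = √(2W/(ρSCL,max)) = √(2·509.1/(1.2·0.631·1.49))
V_stall = √902.5 = 30 m/s

V_stall = 30 m/s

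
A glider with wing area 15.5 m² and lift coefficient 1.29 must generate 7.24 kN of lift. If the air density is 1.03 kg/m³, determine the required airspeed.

L = ½ρv²S·CL ⇒ v = √(2L/(ρ·S·CL))
v = √(2 × 7240 / (1.03 × 15.5 × 1.29)) = √703.1 = 26.5 m/s

v = 26.5 m/s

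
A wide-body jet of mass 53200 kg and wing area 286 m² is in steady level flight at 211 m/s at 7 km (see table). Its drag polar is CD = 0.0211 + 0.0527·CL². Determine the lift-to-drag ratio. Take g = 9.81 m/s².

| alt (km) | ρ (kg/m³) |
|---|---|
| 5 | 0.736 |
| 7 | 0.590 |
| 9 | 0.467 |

At 7 km, from the table: ρ = 0.590 kg/m³.
Level flight ⇒ L = W = m·g = 53200 × 9.81 = 5.2189×10^5 N.
q = ½ρv² = ½ × 0.59 × 211² = 13130 Pa.
Required CL = L/(qS) = 5.2189×10^5/(13130·286) = 0.1389.
CD = 0.0211 + 0.0527 × 0.1389² = 0.02212.
L/D = CL/CD = 0.1389 / 0.02212 = 6.28

L/D = 6.28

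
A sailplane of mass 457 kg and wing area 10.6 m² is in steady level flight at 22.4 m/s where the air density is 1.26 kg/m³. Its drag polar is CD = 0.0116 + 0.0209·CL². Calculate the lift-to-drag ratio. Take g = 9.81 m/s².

In steady level flight, lift balances weight: W = mg = 457 × 9.81 = 4483.2 N.
Dynamic pressure q = 0.5 × 1.26 × 22.4² = 316.1 Pa.
CL = W/(q·S) = 4483.2 / (316.1 × 10.6) = 1.338.
CD = 0.0116 + 0.0209 × 1.338² = 0.04901.
L/D = CL/CD = 1.338 / 0.04901 = 27.3

L/D = 27.3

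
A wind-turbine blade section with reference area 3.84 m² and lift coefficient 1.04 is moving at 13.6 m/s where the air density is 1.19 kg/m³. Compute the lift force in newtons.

L = ½ρv²S·CL = ½ × 1.19 × 13.6² × 3.84 × 1.04 = 440 N

L = 440 N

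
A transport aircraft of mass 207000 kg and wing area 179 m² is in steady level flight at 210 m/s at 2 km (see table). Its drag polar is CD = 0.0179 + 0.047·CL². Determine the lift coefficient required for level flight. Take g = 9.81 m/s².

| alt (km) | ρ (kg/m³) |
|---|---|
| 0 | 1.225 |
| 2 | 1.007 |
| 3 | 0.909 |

CL = 0.511

At 2 km, from the table: ρ = 1.007 kg/m³.
In steady level flight, lift balances weight: W = mg = 207000 × 9.81 = 2.0307×10^6 N.
Dynamic pressure q = 0.5 × 1.007 × 210² = 22200 Pa.
Required CL = L/(qS) = 2.0307×10^6/(22200·179) = 0.5109.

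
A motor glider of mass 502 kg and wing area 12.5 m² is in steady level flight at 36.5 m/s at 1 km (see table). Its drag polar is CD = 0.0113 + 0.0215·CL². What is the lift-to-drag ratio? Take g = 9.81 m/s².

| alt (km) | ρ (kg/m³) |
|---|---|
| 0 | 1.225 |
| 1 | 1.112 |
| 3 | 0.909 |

At 1 km, from the table: ρ = 1.112 kg/m³.
In steady level flight, lift balances weight: W = mg = 502 × 9.81 = 4924.6 N.
q = ½ρv² = ½ × 1.112 × 36.5² = 740.7 Pa.
Required CL = L/(qS) = 4924.6/(740.7·12.5) = 0.5319.
CD = 0.0113 + 0.0215 × 0.5319² = 0.01738.
L/D = CL/CD = 0.5319 / 0.01738 = 30.6

L/D = 30.6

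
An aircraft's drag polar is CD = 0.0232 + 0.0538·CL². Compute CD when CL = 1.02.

CD = 0.0232 + 0.0538 × 1.02² = 0.0232 + 0.05597 = 0.0792

CD = 0.0792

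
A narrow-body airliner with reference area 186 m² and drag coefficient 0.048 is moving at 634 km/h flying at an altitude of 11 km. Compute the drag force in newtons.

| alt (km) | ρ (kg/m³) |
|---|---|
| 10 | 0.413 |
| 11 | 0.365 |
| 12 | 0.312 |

At 11 km, from the table: ρ = 0.365 kg/m³.
Convert speed: v = 634 km/h ÷ 3.6 = 176.1 m/s.
Dynamic pressure q = ½ρv² = ½ × 0.365 × 176.1² = 5660 Pa.
D = q·S·CD = 5660 × 186 × 0.048 = 50500 N ≈ 50.5 kN

D = 50500 N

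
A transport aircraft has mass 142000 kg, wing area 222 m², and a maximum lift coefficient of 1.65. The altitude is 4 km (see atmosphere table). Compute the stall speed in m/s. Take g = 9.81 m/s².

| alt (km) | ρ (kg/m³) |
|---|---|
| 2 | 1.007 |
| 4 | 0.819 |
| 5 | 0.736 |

At 4 km, from the table: ρ = 0.819 kg/m³.
Stall occurs when L = W at CL,max. W = mg = 142000 × 9.81 = 1.393×10^6 N.
From L = ½ρV²S·CL,max = W: V_stall = √(2W/(ρSCL,max)) = √(2·1.393×10^6/(0.819·222·1.65))
V_stall = √9287 = 96.4 m/s

V_stall = 96.4 m/s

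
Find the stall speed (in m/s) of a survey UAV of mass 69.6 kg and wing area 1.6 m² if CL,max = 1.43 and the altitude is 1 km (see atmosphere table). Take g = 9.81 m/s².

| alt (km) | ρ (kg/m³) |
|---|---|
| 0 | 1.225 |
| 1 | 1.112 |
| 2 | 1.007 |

At 1 km, from the table: ρ = 1.112 kg/m³.
Weight W = mg = 69.6 × 9.81 = 682.8 N.
From L = ½ρV²S·CL,max = W: V_stall = √(2W/(ρSCL,max)) = √(2·682.8/(1.112·1.6·1.43))
V_stall = √536.7 = 23.2 m/s

V_stall = 23.2 m/s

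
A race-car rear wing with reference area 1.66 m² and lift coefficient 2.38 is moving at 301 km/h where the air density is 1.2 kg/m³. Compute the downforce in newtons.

L = 16600 N

Convert speed: v = 301 km/h ÷ 3.6 = 83.61 m/s.
Dynamic pressure q = ½ρv² = ½ × 1.2 × 83.61² = 4194 Pa.
L = q·S·CL = 4194 × 1.66 × 2.38 = 16600 N ≈ 16.6 kN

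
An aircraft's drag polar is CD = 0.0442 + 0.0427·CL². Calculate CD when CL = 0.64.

CD = 0.0617

CD = 0.0442 + 0.0427 × 0.64² = 0.0442 + 0.01749 = 0.0617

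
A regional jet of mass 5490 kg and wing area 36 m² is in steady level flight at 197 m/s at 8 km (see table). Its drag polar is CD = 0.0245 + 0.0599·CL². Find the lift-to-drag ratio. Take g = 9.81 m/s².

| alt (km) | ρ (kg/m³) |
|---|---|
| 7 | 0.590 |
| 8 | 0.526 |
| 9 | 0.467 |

At 8 km, from the table: ρ = 0.526 kg/m³.
Level flight ⇒ L = W = m·g = 5490 × 9.81 = 53857 N.
Dynamic pressure q = 0.5 × 0.526 × 197² = 10210 Pa.
Required CL = L/(qS) = 53857/(10210·36) = 0.1466.
CD = 0.0245 + 0.0599 × 0.1466² = 0.02579.
L/D = CL/CD = 0.1466 / 0.02579 = 5.68

L/D = 5.68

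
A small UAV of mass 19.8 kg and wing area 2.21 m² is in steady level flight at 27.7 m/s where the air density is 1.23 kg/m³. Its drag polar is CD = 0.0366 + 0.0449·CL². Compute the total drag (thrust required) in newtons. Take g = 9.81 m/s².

Level flight ⇒ L = W = m·g = 19.8 × 9.81 = 194.24 N.
q = ½ρv² = ½ × 1.23 × 27.7² = 471.9 Pa.
CL = W/(q·S) = 194.24 / (471.9 × 2.21) = 0.1863.
CD = 0.0366 + 0.0449 × 0.1863² = 0.03816.
D = q·S·CD = 471.9 × 2.21 × 0.03816 = 39.79 N

D = 39.8 N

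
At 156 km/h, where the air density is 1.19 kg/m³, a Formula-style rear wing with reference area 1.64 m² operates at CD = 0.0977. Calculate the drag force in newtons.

Convert speed: v = 156 km/h ÷ 3.6 = 43.33 m/s.
D = ½ρv²S·CD = ½ × 1.19 × 43.33² × 1.64 × 0.0977 = 179 N

D = 179 N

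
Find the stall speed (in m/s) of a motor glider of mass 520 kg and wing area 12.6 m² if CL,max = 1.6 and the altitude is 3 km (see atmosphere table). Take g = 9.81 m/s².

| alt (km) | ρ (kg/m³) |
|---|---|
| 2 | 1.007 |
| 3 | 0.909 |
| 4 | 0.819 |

V_stall = 23.6 m/s

At 3 km, from the table: ρ = 0.909 kg/m³.
Weight W = mg = 520 × 9.81 = 5101 N.
V_stall = √(2W/(ρ·S·CL,max)) = √(2 × 5101 / (0.909 × 12.6 × 1.6))
V_stall = √556.7 = 23.6 m/s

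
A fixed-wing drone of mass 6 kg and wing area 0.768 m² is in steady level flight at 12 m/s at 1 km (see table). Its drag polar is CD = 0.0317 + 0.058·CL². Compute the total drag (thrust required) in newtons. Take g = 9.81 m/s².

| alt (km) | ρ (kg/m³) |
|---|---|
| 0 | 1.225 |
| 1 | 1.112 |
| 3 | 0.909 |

D = 5.22 N

At 1 km, from the table: ρ = 1.112 kg/m³.
Level flight ⇒ L = W = m·g = 6 × 9.81 = 58.86 N.
q = ½ρv² = ½ × 1.112 × 12² = 80.06 Pa.
CL = W/(q·S) = 58.86 / (80.06 × 0.768) = 0.9572.
CD = 0.0317 + 0.058 × 0.9572² = 0.08485.
D = q·S·CD = 80.06 × 0.768 × 0.08485 = 5.217 N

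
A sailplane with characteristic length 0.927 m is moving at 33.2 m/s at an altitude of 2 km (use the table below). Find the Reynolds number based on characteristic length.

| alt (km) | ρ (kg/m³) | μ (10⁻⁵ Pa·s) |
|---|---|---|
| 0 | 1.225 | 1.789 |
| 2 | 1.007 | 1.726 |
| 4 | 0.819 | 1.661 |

At 2 km, from the table: ρ = 1.007 kg/m³, μ = 1.726×10⁻⁵ Pa·s.
Re = ρ·v·c/μ = 1.007 × 33.2 × 0.927 / (1.726×10⁻⁵) = 1.8×10^6

Re = 1.8×10^6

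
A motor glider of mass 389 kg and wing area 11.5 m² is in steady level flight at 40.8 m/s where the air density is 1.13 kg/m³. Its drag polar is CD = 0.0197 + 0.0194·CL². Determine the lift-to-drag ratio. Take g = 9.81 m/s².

L/D = 16

In steady level flight, lift balances weight: W = mg = 389 × 9.81 = 3816.1 N.
Dynamic pressure q = 0.5 × 1.13 × 40.8² = 940.5 Pa.
CL = W/(q·S) = 3816.1 / (940.5 × 11.5) = 0.3528.
CD = 0.0197 + 0.0194 × 0.3528² = 0.02211.
L/D = CL/CD = 0.3528 / 0.02211 = 16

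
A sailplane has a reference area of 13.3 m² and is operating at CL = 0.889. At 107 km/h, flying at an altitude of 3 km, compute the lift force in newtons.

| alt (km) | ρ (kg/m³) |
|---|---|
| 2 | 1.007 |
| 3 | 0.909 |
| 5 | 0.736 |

L = 4750 N

At 3 km, from the table: ρ = 0.909 kg/m³.
Convert speed: v = 107 km/h ÷ 3.6 = 29.72 m/s.
Dynamic pressure q = ½ρv² = ½ × 0.909 × 29.72² = 401.5 Pa.
L = q·S·CL = 401.5 × 13.3 × 0.889 = 4750 N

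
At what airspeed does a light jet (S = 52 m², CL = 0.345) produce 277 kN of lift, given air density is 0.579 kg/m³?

v = 231 m/s

L = ½ρv²S·CL ⇒ v = √(2L/(ρ·S·CL))
v = √(2 × 2.77×10^5 / (0.579 × 52 × 0.345)) = √53330 = 231 m/s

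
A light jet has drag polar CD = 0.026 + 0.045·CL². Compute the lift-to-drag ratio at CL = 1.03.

L/D = 14

CD = 0.026 + 0.045 × 1.03² = 0.07374
L/D = CL/CD = 1.03 / 0.07374 = 14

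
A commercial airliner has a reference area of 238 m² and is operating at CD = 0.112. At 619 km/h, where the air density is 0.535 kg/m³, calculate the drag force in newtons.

Convert speed: v = 619 km/h ÷ 3.6 = 171.9 m/s.
D = ½ρv²S·CD = ½ × 0.535 × 171.9² × 238 × 0.112 = 2.11×10^5 N ≈ 211 kN

D = 2.11×10^5 N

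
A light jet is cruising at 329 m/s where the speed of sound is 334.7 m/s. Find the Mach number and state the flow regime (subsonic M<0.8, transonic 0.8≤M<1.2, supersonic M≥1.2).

M = 0.983 (transonic)

M = v/a = 329 / 334.7 = 0.983
M = 0.983 → transonic.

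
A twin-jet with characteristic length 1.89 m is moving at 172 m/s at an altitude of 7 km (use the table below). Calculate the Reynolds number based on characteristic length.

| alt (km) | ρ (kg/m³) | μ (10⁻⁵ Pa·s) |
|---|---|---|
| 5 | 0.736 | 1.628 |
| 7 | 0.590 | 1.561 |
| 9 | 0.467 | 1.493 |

At 7 km, from the table: ρ = 0.590 kg/m³, μ = 1.561×10⁻⁵ Pa·s.
Re = ρ·v·c/μ = 0.59 × 172 × 1.89 / (1.561×10⁻⁵) = 1.23×10^7

Re = 1.23×10^7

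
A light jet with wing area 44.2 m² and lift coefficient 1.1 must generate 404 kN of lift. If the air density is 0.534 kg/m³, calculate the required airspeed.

L = ½ρv²S·CL ⇒ v = √(2L/(ρ·S·CL))
v = √(2 × 4.04×10^5 / (0.534 × 44.2 × 1.1)) = √31120 = 176 m/s

v = 176 m/s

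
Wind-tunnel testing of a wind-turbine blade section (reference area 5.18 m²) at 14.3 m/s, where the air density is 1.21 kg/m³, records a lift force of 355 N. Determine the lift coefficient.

From L = ½ρv²S·CL, rearranging gives CL = 2L/(ρv²S).
CL = 2 × 355 / (1.21 × 14.3² × 5.18) = 0.554

CL = 0.554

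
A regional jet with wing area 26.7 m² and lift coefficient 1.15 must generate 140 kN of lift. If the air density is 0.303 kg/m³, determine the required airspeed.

L = ½ρv²S·CL ⇒ v = √(2L/(ρ·S·CL))
v = √(2 × 1.4×10^5 / (0.303 × 26.7 × 1.15)) = √30100 = 173 m/s

v = 173 m/s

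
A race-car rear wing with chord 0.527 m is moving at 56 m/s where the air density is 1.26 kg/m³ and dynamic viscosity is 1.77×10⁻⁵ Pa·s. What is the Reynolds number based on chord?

Re = ρ·v·c/μ = 1.26 × 56 × 0.527 / (1.77×10⁻⁵) = 2.1×10^6

Re = 2.1×10^6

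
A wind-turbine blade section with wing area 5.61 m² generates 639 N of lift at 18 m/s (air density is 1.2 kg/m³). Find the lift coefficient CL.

From L = ½ρv²S·CL, rearranging gives CL = 2L/(ρv²S).
CL = 2 × 639 / (1.2 × 18² × 5.61) = 0.586

CL = 0.586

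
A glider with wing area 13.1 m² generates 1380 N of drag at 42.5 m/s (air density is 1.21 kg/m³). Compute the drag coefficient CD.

From D = ½ρv²S·CD, rearranging gives CD = 2D/(ρv²S).
CD = 2 × 1380 / (1.21 × 42.5² × 13.1) = 0.0964

CD = 0.0964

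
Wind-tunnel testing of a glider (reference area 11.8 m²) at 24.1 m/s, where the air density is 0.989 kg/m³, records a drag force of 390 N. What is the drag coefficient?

From D = ½ρv²S·CD, rearranging gives CD = 2D/(ρv²S).
CD = 2 × 390 / (0.989 × 24.1² × 11.8) = 0.115

CD = 0.115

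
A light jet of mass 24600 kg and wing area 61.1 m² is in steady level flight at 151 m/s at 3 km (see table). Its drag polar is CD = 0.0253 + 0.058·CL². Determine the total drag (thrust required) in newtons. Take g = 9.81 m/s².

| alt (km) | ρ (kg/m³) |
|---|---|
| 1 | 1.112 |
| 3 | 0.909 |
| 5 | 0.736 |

D = 21400 N

At 3 km, from the table: ρ = 0.909 kg/m³.
Weight W = mg = 24600 × 9.81 = 2.4133×10^5 N; in level flight L = W.
Dynamic pressure q = 0.5 × 0.909 × 151² = 10360 Pa.
CL = 2W/(ρv²S) = 2×2.4133×10^5/(0.909×151²×61.1) = 0.3811.
CD = 0.0253 + 0.058 × 0.3811² = 0.03373.
D = q·S·CD = 10360 × 61.1 × 0.03373 = 21350 N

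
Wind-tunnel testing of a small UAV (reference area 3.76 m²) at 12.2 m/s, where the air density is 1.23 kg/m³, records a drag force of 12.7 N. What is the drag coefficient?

From D = ½ρv²S·CD, rearranging gives CD = 2D/(ρv²S).
CD = 2 × 12.7 / (1.23 × 12.2² × 3.76) = 0.0369

CD = 0.0369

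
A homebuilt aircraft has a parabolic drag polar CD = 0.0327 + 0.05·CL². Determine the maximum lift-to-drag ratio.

For CD = CD0 + K·CL², (L/D)max occurs at CL* = √(CD0/K) and equals 1/(2√(K·CD0)).
(L/D)max = 1/(2√(0.05 × 0.0327)) = 1/(2 × 0.04044) = 12.4

(L/D)max = 12.4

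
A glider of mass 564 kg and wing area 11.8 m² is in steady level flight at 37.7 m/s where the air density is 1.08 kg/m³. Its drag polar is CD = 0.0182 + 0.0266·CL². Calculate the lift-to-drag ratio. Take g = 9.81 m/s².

Level flight ⇒ L = W = m·g = 564 × 9.81 = 5532.8 N.
q = ½ρv² = ½ × 1.08 × 37.7² = 767.5 Pa.
CL = 2W/(ρv²S) = 2×5532.8/(1.08×37.7²×11.8) = 0.6109.
CD = 0.0182 + 0.0266 × 0.6109² = 0.02813.
L/D = CL/CD = 0.6109 / 0.02813 = 21.7

L/D = 21.7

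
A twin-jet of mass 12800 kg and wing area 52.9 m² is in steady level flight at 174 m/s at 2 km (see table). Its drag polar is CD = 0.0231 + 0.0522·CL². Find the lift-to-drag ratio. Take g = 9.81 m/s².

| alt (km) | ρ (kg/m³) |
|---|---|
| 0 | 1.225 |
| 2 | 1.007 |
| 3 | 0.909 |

L/D = 6.39

At 2 km, from the table: ρ = 1.007 kg/m³.
Level flight ⇒ L = W = m·g = 12800 × 9.81 = 1.2557×10^5 N.
Dynamic pressure q = 0.5 × 1.007 × 174² = 15240 Pa.
Required CL = L/(qS) = 1.2557×10^5/(15240·52.9) = 0.1557.
CD = 0.0231 + 0.0522 × 0.1557² = 0.02437.
L/D = CL/CD = 0.1557 / 0.02437 = 6.39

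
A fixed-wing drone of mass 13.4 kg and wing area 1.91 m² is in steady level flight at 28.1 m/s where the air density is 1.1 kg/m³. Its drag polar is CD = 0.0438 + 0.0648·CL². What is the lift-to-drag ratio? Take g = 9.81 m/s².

L/D = 3.49

Weight W = mg = 13.4 × 9.81 = 131.45 N; in level flight L = W.
q = ½ρv² = ½ × 1.1 × 28.1² = 434.3 Pa.
CL = 2W/(ρv²S) = 2×131.45/(1.1×28.1²×1.91) = 0.1585.
CD = 0.0438 + 0.0648 × 0.1585² = 0.04543.
L/D = CL/CD = 0.1585 / 0.04543 = 3.49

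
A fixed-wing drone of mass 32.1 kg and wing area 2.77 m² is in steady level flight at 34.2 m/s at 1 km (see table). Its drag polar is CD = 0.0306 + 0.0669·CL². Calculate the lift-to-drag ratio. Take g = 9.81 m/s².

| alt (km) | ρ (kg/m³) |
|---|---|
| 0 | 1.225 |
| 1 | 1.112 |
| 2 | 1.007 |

L/D = 5.35

At 1 km, from the table: ρ = 1.112 kg/m³.
Level flight ⇒ L = W = m·g = 32.1 × 9.81 = 314.9 N.
Dynamic pressure q = 0.5 × 1.112 × 34.2² = 650.3 Pa.
CL = W/(q·S) = 314.9 / (650.3 × 2.77) = 0.1748.
CD = 0.0306 + 0.0669 × 0.1748² = 0.03264.
L/D = CL/CD = 0.1748 / 0.03264 = 5.35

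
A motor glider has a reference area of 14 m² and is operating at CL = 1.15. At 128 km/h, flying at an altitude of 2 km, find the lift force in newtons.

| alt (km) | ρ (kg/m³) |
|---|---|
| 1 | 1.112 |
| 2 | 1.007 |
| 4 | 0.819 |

L = 10200 N

At 2 km, from the table: ρ = 1.007 kg/m³.
Convert speed: v = 128 km/h ÷ 3.6 = 35.56 m/s.
L = ½ρv²S·CL = ½ × 1.007 × 35.56² × 14 × 1.15 = 10200 N ≈ 10.2 kN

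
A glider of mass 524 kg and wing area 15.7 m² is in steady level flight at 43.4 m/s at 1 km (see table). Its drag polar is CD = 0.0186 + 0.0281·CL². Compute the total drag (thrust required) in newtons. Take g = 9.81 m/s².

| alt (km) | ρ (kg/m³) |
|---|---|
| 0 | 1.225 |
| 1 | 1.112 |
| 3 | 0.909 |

D = 351 N

At 1 km, from the table: ρ = 1.112 kg/m³.
In steady level flight, lift balances weight: W = mg = 524 × 9.81 = 5140.4 N.
q = ½ρv² = ½ × 1.112 × 43.4² = 1047 Pa.
Required CL = L/(qS) = 5140.4/(1047·15.7) = 0.3126.
CD = 0.0186 + 0.0281 × 0.3126² = 0.02135.
D = q·S·CD = 1047 × 15.7 × 0.02135 = 351 N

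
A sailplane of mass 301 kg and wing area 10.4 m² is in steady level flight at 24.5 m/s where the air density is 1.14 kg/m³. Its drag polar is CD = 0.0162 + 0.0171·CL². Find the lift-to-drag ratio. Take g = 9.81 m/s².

Level flight ⇒ L = W = m·g = 301 × 9.81 = 2952.8 N.
Dynamic pressure q = 0.5 × 1.14 × 24.5² = 342.1 Pa.
Required CL = L/(qS) = 2952.8/(342.1·10.4) = 0.8298.
CD = 0.0162 + 0.0171 × 0.8298² = 0.02798.
L/D = CL/CD = 0.8298 / 0.02798 = 29.7

L/D = 29.7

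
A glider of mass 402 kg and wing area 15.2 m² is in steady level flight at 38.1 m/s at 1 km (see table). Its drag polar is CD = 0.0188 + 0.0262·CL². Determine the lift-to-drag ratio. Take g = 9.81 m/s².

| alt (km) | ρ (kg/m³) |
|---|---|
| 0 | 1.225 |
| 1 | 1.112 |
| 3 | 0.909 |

At 1 km, from the table: ρ = 1.112 kg/m³.
Level flight ⇒ L = W = m·g = 402 × 9.81 = 3943.6 N.
Dynamic pressure q = 0.5 × 1.112 × 38.1² = 807.1 Pa.
CL = 2W/(ρv²S) = 2×3943.6/(1.112×38.1²×15.2) = 0.3215.
CD = 0.0188 + 0.0262 × 0.3215² = 0.02151.
L/D = CL/CD = 0.3215 / 0.02151 = 14.9

L/D = 14.9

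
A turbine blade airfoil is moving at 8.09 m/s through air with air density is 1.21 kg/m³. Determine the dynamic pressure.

q = 39.6 Pa

q = ½ρv² = ½ × 1.21 × 8.09² = 39.6 Pa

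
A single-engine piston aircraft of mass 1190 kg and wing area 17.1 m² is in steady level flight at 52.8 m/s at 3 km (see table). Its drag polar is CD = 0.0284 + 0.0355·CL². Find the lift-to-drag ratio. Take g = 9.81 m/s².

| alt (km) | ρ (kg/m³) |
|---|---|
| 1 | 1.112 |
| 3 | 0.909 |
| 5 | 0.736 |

At 3 km, from the table: ρ = 0.909 kg/m³.
In steady level flight, lift balances weight: W = mg = 1190 × 9.81 = 11674 N.
q = ½ρv² = ½ × 0.909 × 52.8² = 1267 Pa.
Required CL = L/(qS) = 11674/(1267·17.1) = 0.5388.
CD = 0.0284 + 0.0355 × 0.5388² = 0.03871.
L/D = CL/CD = 0.5388 / 0.03871 = 13.9

L/D = 13.9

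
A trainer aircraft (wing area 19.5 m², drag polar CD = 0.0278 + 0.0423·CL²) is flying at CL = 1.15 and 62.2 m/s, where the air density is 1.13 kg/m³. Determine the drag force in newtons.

D = 3570 N

CD = 0.0278 + 0.0423 × 1.15² = 0.08374
D = ½ρv²S·CD = ½ × 1.13 × 62.2² × 19.5 × 0.08374 = 3570 N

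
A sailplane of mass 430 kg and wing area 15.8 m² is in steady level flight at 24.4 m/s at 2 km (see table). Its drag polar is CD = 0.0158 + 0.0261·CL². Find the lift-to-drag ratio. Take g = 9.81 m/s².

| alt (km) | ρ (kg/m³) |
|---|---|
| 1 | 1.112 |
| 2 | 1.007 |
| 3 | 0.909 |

L/D = 24.4

At 2 km, from the table: ρ = 1.007 kg/m³.
Level flight ⇒ L = W = m·g = 430 × 9.81 = 4218.3 N.
q = ½ρv² = ½ × 1.007 × 24.4² = 299.8 Pa.
CL = 2W/(ρv²S) = 2×4218.3/(1.007×24.4²×15.8) = 0.8906.
CD = 0.0158 + 0.0261 × 0.8906² = 0.0365.
L/D = CL/CD = 0.8906 / 0.0365 = 24.4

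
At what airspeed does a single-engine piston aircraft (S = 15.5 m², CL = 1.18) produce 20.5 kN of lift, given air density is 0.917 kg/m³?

L = ½ρv²S·CL ⇒ v = √(2L/(ρ·S·CL))
v = √(2 × 20500 / (0.917 × 15.5 × 1.18)) = √2445 = 49.4 m/s

v = 49.4 m/s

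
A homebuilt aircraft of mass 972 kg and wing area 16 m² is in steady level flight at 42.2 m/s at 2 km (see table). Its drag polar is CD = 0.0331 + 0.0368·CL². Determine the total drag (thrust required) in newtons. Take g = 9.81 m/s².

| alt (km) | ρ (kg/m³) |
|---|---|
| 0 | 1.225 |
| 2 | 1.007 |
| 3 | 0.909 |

D = 708 N

At 2 km, from the table: ρ = 1.007 kg/m³.
Level flight ⇒ L = W = m·g = 972 × 9.81 = 9535.3 N.
q = ½ρv² = ½ × 1.007 × 42.2² = 896.7 Pa.
Required CL = L/(qS) = 9535.3/(896.7·16) = 0.6646.
CD = 0.0331 + 0.0368 × 0.6646² = 0.04936.
D = q·S·CD = 896.7 × 16 × 0.04936 = 708.1 N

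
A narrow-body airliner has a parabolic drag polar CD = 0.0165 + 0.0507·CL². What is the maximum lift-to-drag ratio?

(L/D)max = 17.3

For CD = CD0 + K·CL², (L/D)max occurs at CL* = √(CD0/K) and equals 1/(2√(K·CD0)).
(L/D)max = 1/(2√(0.0507 × 0.0165)) = 1/(2 × 0.02892) = 17.3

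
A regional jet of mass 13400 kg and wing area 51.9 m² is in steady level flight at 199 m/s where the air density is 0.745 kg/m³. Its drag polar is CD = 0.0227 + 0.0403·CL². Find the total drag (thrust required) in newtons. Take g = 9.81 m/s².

Level flight ⇒ L = W = m·g = 13400 × 9.81 = 1.3145×10^5 N.
q = ½ρv² = ½ × 0.745 × 199² = 14750 Pa.
Required CL = L/(qS) = 1.3145×10^5/(14750·51.9) = 0.1717.
CD = 0.0227 + 0.0403 × 0.1717² = 0.02389.
D = q·S·CD = 14750 × 51.9 × 0.02389 = 18290 N

D = 18300 N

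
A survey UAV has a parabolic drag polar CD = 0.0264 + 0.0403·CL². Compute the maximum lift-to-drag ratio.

For CD = CD0 + K·CL², (L/D)max occurs at CL* = √(CD0/K) and equals 1/(2√(K·CD0)).
(L/D)max = 1/(2√(0.0403 × 0.0264)) = 1/(2 × 0.03262) = 15.3

(L/D)max = 15.3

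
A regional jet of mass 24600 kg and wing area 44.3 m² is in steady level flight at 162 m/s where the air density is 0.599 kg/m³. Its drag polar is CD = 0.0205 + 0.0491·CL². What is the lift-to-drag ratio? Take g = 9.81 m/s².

L/D = 15.7

In steady level flight, lift balances weight: W = mg = 24600 × 9.81 = 2.4133×10^5 N.
Dynamic pressure q = 0.5 × 0.599 × 162² = 7860 Pa.
CL = W/(q·S) = 2.4133×10^5 / (7860 × 44.3) = 0.6931.
CD = 0.0205 + 0.0491 × 0.6931² = 0.04408.
L/D = CL/CD = 0.6931 / 0.04408 = 15.7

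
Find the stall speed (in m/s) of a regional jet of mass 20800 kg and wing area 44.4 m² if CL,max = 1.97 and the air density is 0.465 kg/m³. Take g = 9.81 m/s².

Weight W = mg = 20800 × 9.81 = 2.04×10^5 N.
V_stall = √(2W/(ρ·S·CL,max)) = √(2 × 2.04×10^5 / (0.465 × 44.4 × 1.97))
V_stall = √10030 = 100 m/s

V_stall = 100 m/s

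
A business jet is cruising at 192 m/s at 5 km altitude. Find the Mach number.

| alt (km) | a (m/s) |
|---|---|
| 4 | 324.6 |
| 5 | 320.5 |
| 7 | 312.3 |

M = 0.599

At 5 km, from the table: a = 320.5 m/s.
M = v/a = 192 / 320.5 = 0.599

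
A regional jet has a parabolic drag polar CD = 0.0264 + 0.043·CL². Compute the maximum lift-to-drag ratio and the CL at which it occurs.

For CD = CD0 + K·CL², (L/D)max occurs at CL* = √(CD0/K) and equals 1/(2√(K·CD0)).
(L/D)max = 1/(2√(0.043 × 0.0264)) = 1/(2 × 0.03369) = 14.8
CL* = √(0.0264/0.043) = 0.784

(L/D)max = 14.8, at CL = 0.784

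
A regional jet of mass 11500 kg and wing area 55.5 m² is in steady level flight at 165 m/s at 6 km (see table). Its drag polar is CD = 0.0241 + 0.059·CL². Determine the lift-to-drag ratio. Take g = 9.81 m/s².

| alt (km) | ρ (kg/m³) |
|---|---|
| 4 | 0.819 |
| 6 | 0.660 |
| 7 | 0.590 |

L/D = 8.34

At 6 km, from the table: ρ = 0.660 kg/m³.
Weight W = mg = 11500 × 9.81 = 1.1282×10^5 N; in level flight L = W.
q = ½ρv² = ½ × 0.66 × 165² = 8984 Pa.
CL = 2W/(ρv²S) = 2×1.1282×10^5/(0.66×165²×55.5) = 0.2263.
CD = 0.0241 + 0.059 × 0.2263² = 0.02712.
L/D = CL/CD = 0.2263 / 0.02712 = 8.34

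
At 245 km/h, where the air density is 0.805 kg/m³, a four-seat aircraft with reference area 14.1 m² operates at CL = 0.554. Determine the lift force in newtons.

Convert speed: v = 245 km/h ÷ 3.6 = 68.06 m/s.
Dynamic pressure q = ½ρv² = ½ × 0.805 × 68.06² = 1864 Pa.
L = q·S·CL = 1864 × 14.1 × 0.554 = 14600 N ≈ 14.6 kN

L = 14600 N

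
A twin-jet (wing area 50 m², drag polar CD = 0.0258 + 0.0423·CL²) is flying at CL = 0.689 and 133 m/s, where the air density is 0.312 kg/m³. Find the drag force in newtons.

CD = 0.0258 + 0.0423 × 0.689² = 0.04588
D = ½ρv²S·CD = ½ × 0.312 × 133² × 50 × 0.04588 = 6330 N

D = 6330 N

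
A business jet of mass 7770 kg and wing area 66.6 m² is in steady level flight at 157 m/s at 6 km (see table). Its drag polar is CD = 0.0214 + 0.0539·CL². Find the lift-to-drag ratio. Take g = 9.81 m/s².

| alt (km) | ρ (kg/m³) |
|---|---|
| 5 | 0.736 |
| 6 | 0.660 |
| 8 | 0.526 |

At 6 km, from the table: ρ = 0.660 kg/m³.
In steady level flight, lift balances weight: W = mg = 7770 × 9.81 = 76224 N.
Dynamic pressure q = 0.5 × 0.66 × 157² = 8134 Pa.
CL = W/(q·S) = 76224 / (8134 × 66.6) = 0.1407.
CD = 0.0214 + 0.0539 × 0.1407² = 0.02247.
L/D = CL/CD = 0.1407 / 0.02247 = 6.26

L/D = 6.26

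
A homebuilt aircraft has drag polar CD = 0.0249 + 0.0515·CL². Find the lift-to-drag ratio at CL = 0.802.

L/D = 13.8

CD = 0.0249 + 0.0515 × 0.802² = 0.05803
L/D = CL/CD = 0.802 / 0.05803 = 13.8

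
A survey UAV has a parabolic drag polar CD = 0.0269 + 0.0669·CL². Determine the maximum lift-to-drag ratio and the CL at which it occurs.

(L/D)max = 11.8, at CL = 0.634

For CD = CD0 + K·CL², (L/D)max occurs at CL* = √(CD0/K) and equals 1/(2√(K·CD0)).
(L/D)max = 1/(2√(0.0669 × 0.0269)) = 1/(2 × 0.04242) = 11.8
CL* = √(0.0269/0.0669) = 0.634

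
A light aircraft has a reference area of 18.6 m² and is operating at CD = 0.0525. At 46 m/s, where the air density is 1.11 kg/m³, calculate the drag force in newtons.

D = 1150 N

D = ½ρv²S·CD = ½ × 1.11 × 46² × 18.6 × 0.0525 = 1150 N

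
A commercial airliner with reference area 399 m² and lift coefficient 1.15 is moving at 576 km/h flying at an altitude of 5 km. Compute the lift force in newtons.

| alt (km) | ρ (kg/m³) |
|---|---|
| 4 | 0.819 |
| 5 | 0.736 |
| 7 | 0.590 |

L = 4.32×10^6 N

At 5 km, from the table: ρ = 0.736 kg/m³.
Convert speed: v = 576 km/h ÷ 3.6 = 160 m/s.
L = ½ρv²S·CL = ½ × 0.736 × 160² × 399 × 1.15 = 4.32×10^6 N ≈ 4320 kN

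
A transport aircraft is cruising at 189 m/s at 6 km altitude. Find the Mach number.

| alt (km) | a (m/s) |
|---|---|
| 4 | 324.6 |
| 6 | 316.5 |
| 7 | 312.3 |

At 6 km, from the table: a = 316.5 m/s.
M = v/a = 189 / 316.5 = 0.597

M = 0.597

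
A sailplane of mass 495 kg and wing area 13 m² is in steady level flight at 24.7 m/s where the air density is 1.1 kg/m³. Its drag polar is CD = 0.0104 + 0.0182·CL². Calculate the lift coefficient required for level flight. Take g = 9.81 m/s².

CL = 1.11

In steady level flight, lift balances weight: W = mg = 495 × 9.81 = 4855.9 N.
Dynamic pressure q = 0.5 × 1.1 × 24.7² = 335.5 Pa.
CL = 2W/(ρv²S) = 2×4855.9/(1.1×24.7²×13) = 1.113.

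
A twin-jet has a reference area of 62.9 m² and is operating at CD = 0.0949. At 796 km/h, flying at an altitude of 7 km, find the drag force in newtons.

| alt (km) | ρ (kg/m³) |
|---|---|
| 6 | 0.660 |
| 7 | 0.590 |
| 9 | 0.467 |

At 7 km, from the table: ρ = 0.590 kg/m³.
Convert speed: v = 796 km/h ÷ 3.6 = 221.1 m/s.
D = ½ρv²S·CD = ½ × 0.59 × 221.1² × 62.9 × 0.0949 = 86100 N ≈ 86.1 kN

D = 86100 N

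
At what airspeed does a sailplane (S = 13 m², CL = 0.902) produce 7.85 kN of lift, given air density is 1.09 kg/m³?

v = 35 m/s

L = ½ρv²S·CL ⇒ v = √(2L/(ρ·S·CL))
v = √(2 × 7850 / (1.09 × 13 × 0.902)) = √1228 = 35 m/s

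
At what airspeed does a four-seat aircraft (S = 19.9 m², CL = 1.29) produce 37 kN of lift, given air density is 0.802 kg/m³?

v = 60 m/s

L = ½ρv²S·CL ⇒ v = √(2L/(ρ·S·CL))
v = √(2 × 37000 / (0.802 × 19.9 × 1.29)) = √3594 = 60 m/s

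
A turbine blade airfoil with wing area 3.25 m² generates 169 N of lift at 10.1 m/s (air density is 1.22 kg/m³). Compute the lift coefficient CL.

CL = 0.836

From L = ½ρv²S·CL, rearranging gives CL = 2L/(ρv²S).
CL = 2 × 169 / (1.22 × 10.1² × 3.25) = 0.836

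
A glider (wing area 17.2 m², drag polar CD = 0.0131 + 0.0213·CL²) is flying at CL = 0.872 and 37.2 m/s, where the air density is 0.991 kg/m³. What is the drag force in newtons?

CD = 0.0131 + 0.0213 × 0.872² = 0.0293
D = ½ρv²S·CD = ½ × 0.991 × 37.2² × 17.2 × 0.0293 = 346 N

D = 346 N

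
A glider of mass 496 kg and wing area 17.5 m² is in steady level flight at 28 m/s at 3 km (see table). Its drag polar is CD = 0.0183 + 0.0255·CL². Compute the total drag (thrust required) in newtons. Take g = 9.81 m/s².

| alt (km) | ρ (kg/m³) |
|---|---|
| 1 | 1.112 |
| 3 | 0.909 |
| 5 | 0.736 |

D = 211 N

At 3 km, from the table: ρ = 0.909 kg/m³.
In steady level flight, lift balances weight: W = mg = 496 × 9.81 = 4865.8 N.
q = ½ρv² = ½ × 0.909 × 28² = 356.3 Pa.
CL = 2W/(ρv²S) = 2×4865.8/(0.909×28²×17.5) = 0.7803.
CD = 0.0183 + 0.0255 × 0.7803² = 0.03383.
D = q·S·CD = 356.3 × 17.5 × 0.03383 = 210.9 N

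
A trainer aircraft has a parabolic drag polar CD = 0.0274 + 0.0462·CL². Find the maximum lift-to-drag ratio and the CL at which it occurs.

(L/D)max = 14.1, at CL = 0.77

For CD = CD0 + K·CL², (L/D)max occurs at CL* = √(CD0/K) and equals 1/(2√(K·CD0)).
(L/D)max = 1/(2√(0.0462 × 0.0274)) = 1/(2 × 0.03558) = 14.1
CL* = √(0.0274/0.0462) = 0.77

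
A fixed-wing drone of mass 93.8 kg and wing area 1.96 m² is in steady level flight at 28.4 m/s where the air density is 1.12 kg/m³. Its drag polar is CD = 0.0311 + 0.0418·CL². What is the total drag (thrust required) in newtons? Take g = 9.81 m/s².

D = 67.5 N

In steady level flight, lift balances weight: W = mg = 93.8 × 9.81 = 920.18 N.
q = ½ρv² = ½ × 1.12 × 28.4² = 451.7 Pa.
CL = 2W/(ρv²S) = 2×920.18/(1.12×28.4²×1.96) = 1.039.
CD = 0.0311 + 0.0418 × 1.039² = 0.07626.
D = q·S·CD = 451.7 × 1.96 × 0.07626 = 67.51 N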